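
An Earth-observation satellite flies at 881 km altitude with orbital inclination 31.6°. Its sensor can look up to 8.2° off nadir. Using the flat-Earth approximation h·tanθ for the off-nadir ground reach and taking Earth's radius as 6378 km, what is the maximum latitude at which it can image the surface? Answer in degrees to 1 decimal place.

32.7°

For a prograde orbit the ground track reaches latitude ±i = ±31.6°.
Sensor half-swath on the ground ≈ 881·tan(8.2°) = 127 km = 1.14° of latitude.
Maximum observable latitude ≈ 31.6 + 1.14 = 32.7°.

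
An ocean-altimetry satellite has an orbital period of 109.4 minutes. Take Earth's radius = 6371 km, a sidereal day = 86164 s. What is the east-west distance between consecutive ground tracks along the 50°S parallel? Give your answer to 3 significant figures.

1960 km

T = 109.4 min = 6564.0 s.
Node shift per orbit = (6564.0/86164) × 360° = 27.42°.
Equatorial spacing = 27.42 × 111.2 km/° = 3050 km.
At 50° latitude, spacing = 3050 × cos(50°) = 1960 km.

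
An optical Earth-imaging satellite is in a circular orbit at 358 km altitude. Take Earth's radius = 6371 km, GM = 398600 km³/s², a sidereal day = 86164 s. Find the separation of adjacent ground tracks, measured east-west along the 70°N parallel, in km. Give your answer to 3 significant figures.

Semi-major axis a = 6371 + 358 = 6729 km. Period T = 2π√(a³/μ) = 2π√(6729³/398600) = 5493.3 s = 91.56 min.
Node shift per orbit = (5493.3/86164) × 360° = 22.95°.
Equatorial spacing = 22.95 × 111.2 km/° = 2552 km.
At 70° latitude, spacing = 2552 × cos(70°) = 873 km.

873 km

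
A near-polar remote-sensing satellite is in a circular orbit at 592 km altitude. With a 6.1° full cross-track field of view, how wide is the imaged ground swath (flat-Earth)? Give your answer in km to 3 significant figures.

Half-angle = 6.1°/2 = 3.05°.
Swath width ≈ 2h·tan(θ/2) = 2 × 592 × tan(3.05°) = 63.1 km.

63.1 km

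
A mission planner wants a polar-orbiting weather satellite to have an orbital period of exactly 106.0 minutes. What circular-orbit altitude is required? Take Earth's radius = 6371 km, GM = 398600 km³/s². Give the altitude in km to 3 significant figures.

1050 km

T = 106.0 min = 6360.0 s.
From T = 2π√(a³/μ): a = (μ T²/4π²)^(1/3) = (398600 × 6360.0² / 4π²)^(1/3) = 7419 km.
Altitude h = a − R = 7419 − 6371 = 1048 km.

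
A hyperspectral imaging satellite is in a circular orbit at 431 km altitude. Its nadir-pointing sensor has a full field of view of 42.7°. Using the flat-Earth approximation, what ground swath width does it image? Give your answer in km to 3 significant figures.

Half-angle = 42.7°/2 = 21.35°.
Swath width ≈ 2h·tan(θ/2) = 2 × 431 × tan(21.35°) = 336.9 km.

337 km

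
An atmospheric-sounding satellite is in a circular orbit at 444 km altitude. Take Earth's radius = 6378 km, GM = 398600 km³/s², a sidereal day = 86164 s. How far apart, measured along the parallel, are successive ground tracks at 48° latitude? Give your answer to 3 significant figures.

1750 km

Semi-major axis a = 6378 + 444 = 6822 km. Period T = 2π√(a³/μ) = 2π√(6822³/398600) = 5607.6 s = 93.46 min.
Node shift per orbit = (5607.6/86164) × 360° = 23.43°.
Equatorial spacing = 23.43 × 111.3 km/° = 2608 km.
At 48° latitude, spacing = 2608 × cos(48°) = 1745 km.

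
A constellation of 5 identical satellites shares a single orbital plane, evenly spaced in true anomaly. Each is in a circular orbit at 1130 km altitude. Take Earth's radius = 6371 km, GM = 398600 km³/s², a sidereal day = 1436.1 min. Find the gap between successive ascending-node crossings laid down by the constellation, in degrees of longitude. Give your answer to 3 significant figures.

Semi-major axis a = 6371 + 1130 = 7501 km. Period T = 2π√(a³/μ) = 2π√(7501³/398600) = 6465.3 s = 107.76 min.
Single-satellite node shift = (6465.3/86166) × 360° = 27.01°.
With 5 satellites evenly phased, successive equator crossings are 27.01/5 = 5.402° apart.

5.40°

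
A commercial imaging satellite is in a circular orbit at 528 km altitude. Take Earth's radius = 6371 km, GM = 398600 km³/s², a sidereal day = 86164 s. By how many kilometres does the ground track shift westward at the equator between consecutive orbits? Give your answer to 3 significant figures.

2650 km

Semi-major axis a = 6371 + 528 = 6899 km. Period T = 2π√(a³/μ) = 2π√(6899³/398600) = 5702.8 s = 95.05 min.
During one orbit Earth rotates (5702.8 / 86164) × 360° = 23.83°.
At the equator that is 23.83° × (2π·6371/360) km/° = 23.83 × 111.2 = 2649 km.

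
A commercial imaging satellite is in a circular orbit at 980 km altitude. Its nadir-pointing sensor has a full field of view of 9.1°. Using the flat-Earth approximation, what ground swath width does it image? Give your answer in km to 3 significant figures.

156 km

Half-angle = 9.1°/2 = 4.55°.
Swath width ≈ 2h·tan(θ/2) = 2 × 980 × tan(4.55°) = 156.0 km.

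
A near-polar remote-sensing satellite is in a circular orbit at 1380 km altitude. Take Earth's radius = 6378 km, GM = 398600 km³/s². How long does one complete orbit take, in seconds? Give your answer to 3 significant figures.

6800 seconds

Semi-major axis a = 6378 + 1380 = 7758 km. Period T = 2π√(a³/μ) = 2π√(7758³/398600) = 6800.4 s = 113.34 min.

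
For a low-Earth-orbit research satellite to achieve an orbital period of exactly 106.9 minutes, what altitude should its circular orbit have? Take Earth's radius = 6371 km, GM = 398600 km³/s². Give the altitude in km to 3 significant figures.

1090 km

T = 106.9 min = 6414.0 s.
From T = 2π√(a³/μ): a = (μ T²/4π²)^(1/3) = (398600 × 6414.0² / 4π²)^(1/3) = 7461 km.
Altitude h = a − R = 7461 − 6371 = 1090 km.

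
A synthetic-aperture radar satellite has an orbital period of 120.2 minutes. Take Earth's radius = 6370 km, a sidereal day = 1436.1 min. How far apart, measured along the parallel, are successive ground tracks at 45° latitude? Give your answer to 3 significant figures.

2370 km

T = 120.2 min = 7212.0 s.
Node shift per orbit = (7212.0/86166) × 360° = 30.13°.
Equatorial spacing = 30.13 × 111.2 km/° = 3350 km.
At 45° latitude, spacing = 3350 × cos(45°) = 2369 km.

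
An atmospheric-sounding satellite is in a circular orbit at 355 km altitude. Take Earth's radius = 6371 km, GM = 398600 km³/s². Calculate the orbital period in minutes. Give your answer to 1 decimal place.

Semi-major axis a = 6371 + 355 = 6726 km. Period T = 2π√(a³/μ) = 2π√(6726³/398600) = 5489.7 s = 91.49 min.

91.5 min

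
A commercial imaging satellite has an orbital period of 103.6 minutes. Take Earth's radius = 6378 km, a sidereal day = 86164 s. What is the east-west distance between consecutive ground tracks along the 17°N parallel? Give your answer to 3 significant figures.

2760 km

T = 103.6 min = 6216.0 s.
Node shift per orbit = (6216.0/86164) × 360° = 25.97°.
Equatorial spacing = 25.97 × 111.3 km/° = 2891 km.
At 17° latitude, spacing = 2891 × cos(17°) = 2765 km.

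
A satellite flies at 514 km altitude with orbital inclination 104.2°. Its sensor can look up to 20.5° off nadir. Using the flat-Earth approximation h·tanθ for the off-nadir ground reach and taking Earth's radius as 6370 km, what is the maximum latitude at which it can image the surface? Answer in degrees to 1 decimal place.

77.5°

Retrograde orbit: the ground track reaches ±(180° − i) = ±(180 − 104.2) = ±75.8°.
Sensor half-swath on the ground ≈ 514·tan(20.5°) = 192 km = 1.73° of latitude.
Maximum observable latitude ≈ 75.8 + 1.73 = 77.5°.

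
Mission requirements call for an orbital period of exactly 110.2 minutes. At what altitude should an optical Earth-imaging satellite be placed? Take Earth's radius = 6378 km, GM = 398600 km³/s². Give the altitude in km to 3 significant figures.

T = 110.2 min = 6612.0 s.
From T = 2π√(a³/μ): a = (μ T²/4π²)^(1/3) = (398600 × 6612.0² / 4π²)^(1/3) = 7614 km.
Altitude h = a − R = 7614 − 6378 = 1236 km.

1240 km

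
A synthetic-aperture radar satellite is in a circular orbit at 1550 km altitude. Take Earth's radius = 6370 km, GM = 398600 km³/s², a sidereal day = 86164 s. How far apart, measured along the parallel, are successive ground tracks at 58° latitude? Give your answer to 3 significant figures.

Semi-major axis a = 6370 + 1550 = 7920 km. Period T = 2π√(a³/μ) = 2π√(7920³/398600) = 7014.5 s = 116.91 min.
Node shift per orbit = (7014.5/86164) × 360° = 29.31°.
Equatorial spacing = 29.31 × 111.2 km/° = 3258 km.
At 58° latitude, spacing = 3258 × cos(58°) = 1727 km.

1730 km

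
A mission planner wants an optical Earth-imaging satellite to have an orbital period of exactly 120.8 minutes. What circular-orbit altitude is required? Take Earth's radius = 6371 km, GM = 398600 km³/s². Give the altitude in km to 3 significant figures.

T = 120.8 min = 7248.0 s.
From T = 2π√(a³/μ): a = (μ T²/4π²)^(1/3) = (398600 × 7248.0² / 4π²)^(1/3) = 8095 km.
Altitude h = a − R = 8095 − 6371 = 1724 km.

1720 km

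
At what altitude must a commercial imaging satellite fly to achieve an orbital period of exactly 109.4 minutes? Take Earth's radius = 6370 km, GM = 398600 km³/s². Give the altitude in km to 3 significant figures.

T = 109.4 min = 6564.0 s.
From T = 2π√(a³/μ): a = (μ T²/4π²)^(1/3) = (398600 × 6564.0² / 4π²)^(1/3) = 7577 km.
Altitude h = a − R = 7577 − 6370 = 1207 km.

1210 km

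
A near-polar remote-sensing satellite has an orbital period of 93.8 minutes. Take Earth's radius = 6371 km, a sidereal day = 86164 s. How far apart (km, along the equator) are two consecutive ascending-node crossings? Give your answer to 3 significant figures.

2610 km

T = 93.8 min = 5628.0 s.
During one orbit Earth rotates (5628.0 / 86164) × 360° = 23.51°.
At the equator that is 23.51° × (2π·6371/360) km/° = 23.51 × 111.2 = 2615 km.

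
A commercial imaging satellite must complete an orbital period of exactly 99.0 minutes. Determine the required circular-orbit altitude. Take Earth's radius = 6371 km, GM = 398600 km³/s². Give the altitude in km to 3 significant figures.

718 km

T = 99.0 min = 5940.0 s.
From T = 2π√(a³/μ): a = (μ T²/4π²)^(1/3) = (398600 × 5940.0² / 4π²)^(1/3) = 7089 km.
Altitude h = a − R = 7089 − 6371 = 718 km.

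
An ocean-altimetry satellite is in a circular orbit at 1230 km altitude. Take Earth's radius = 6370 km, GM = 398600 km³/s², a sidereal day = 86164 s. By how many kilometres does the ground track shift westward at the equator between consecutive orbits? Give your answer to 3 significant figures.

Semi-major axis a = 6370 + 1230 = 7600 km. Period T = 2π√(a³/μ) = 2π√(7600³/398600) = 6593.7 s = 109.90 min.
During one orbit Earth rotates (6593.7 / 86164) × 360° = 27.55°.
At the equator that is 27.55° × (2π·6370/360) km/° = 27.55 × 111.2 = 3063 km.

3060 km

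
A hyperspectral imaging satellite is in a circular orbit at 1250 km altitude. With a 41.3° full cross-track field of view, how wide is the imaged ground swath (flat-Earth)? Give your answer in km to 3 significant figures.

Half-angle = 41.3°/2 = 20.65°.
Swath width ≈ 2h·tan(θ/2) = 2 × 1250 × tan(20.65°) = 942.2 km.

942 km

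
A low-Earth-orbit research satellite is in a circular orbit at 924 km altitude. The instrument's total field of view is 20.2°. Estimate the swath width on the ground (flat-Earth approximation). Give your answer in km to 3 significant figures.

Half-angle = 20.2°/2 = 10.1°.
Swath width ≈ 2h·tan(θ/2) = 2 × 924 × tan(10.1°) = 329.2 km.

329 km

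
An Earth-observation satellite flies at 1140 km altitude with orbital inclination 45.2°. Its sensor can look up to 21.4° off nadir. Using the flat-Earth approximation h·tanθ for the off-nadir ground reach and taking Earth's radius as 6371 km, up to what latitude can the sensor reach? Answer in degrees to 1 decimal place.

49.2°

For a prograde orbit the ground track reaches latitude ±i = ±45.2°.
Sensor half-swath on the ground ≈ 1140·tan(21.4°) = 447 km = 4.02° of latitude.
Maximum observable latitude ≈ 45.2 + 4.02 = 49.2°.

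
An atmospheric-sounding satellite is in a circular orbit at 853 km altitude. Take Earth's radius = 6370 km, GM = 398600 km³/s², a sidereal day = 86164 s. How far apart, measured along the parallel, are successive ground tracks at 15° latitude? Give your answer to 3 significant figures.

2740 km

Semi-major axis a = 6370 + 853 = 7223 km. Period T = 2π√(a³/μ) = 2π√(7223³/398600) = 6109.2 s = 101.82 min.
Node shift per orbit = (6109.2/86164) × 360° = 25.52°.
Equatorial spacing = 25.52 × 111.2 km/° = 2838 km.
At 15° latitude, spacing = 2838 × cos(15°) = 2741 km.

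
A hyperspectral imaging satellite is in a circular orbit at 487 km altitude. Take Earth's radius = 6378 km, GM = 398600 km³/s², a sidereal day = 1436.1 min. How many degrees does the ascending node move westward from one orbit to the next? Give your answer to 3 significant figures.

Semi-major axis a = 6378 + 487 = 6865 km. Period T = 2π√(a³/μ) = 2π√(6865³/398600) = 5660.7 s = 94.35 min.
During one orbit Earth rotates (5660.7 / 86166) × 360° = 23.65°.

23.7°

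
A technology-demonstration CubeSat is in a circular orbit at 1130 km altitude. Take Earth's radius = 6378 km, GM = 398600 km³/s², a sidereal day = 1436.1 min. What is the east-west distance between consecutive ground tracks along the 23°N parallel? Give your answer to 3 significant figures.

2770 km

Semi-major axis a = 6378 + 1130 = 7508 km. Period T = 2π√(a³/μ) = 2π√(7508³/398600) = 6474.4 s = 107.91 min.
Node shift per orbit = (6474.4/86166) × 360° = 27.05°.
Equatorial spacing = 27.05 × 111.3 km/° = 3011 km.
At 23° latitude, spacing = 3011 × cos(23°) = 2772 km.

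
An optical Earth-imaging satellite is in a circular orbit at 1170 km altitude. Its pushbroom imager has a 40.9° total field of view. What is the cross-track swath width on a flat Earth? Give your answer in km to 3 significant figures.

873 km

Half-angle = 40.9°/2 = 20.45°.
Swath width ≈ 2h·tan(θ/2) = 2 × 1170 × tan(20.45°) = 872.6 km.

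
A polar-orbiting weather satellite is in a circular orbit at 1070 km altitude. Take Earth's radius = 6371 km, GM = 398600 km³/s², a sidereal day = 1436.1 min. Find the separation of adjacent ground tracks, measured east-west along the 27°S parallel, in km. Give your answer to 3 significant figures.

2640 km

Semi-major axis a = 6371 + 1070 = 7441 km. Period T = 2π√(a³/μ) = 2π√(7441³/398600) = 6387.9 s = 106.47 min.
Node shift per orbit = (6387.9/86166) × 360° = 26.69°.
Equatorial spacing = 26.69 × 111.2 km/° = 2968 km.
At 27° latitude, spacing = 2968 × cos(27°) = 2644 km.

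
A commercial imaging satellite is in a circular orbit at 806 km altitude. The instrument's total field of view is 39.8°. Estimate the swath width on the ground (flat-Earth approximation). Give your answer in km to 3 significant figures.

Half-angle = 39.8°/2 = 19.9°.
Swath width ≈ 2h·tan(θ/2) = 2 × 806 × tan(19.9°) = 583.5 km.

584 km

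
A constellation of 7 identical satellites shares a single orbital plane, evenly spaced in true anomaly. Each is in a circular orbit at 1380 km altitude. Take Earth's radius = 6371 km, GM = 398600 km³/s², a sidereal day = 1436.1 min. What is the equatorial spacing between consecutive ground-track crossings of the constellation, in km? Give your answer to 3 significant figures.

451 km

Semi-major axis a = 6371 + 1380 = 7751 km. Period T = 2π√(a³/μ) = 2π√(7751³/398600) = 6791.2 s = 113.19 min.
Single-satellite node shift = (6791.2/86166) × 360° = 28.37°.
With 7 satellites evenly phased, successive equator crossings are 28.37/7 = 4.053° apart.
That is 4.053 × 111.2 = 451 km at the equator.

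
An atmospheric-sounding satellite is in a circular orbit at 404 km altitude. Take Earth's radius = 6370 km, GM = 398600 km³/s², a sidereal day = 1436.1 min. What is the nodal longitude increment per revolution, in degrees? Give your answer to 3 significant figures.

23.2°

Semi-major axis a = 6370 + 404 = 6774 km. Period T = 2π√(a³/μ) = 2π√(6774³/398600) = 5548.5 s = 92.48 min.
During one orbit Earth rotates (5548.5 / 86166) × 360° = 23.18°.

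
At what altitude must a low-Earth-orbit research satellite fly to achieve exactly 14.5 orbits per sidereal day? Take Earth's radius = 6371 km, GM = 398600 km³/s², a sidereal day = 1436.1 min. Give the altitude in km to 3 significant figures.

720 km

Required period T = 86166 / 14.5 = 5942.5 s.
From T = 2π√(a³/μ): a = (μ T²/4π²)^(1/3) = (398600 × 5942.5² / 4π²)^(1/3) = 7091 km.
Altitude h = a − R = 7091 − 6371 = 720 km.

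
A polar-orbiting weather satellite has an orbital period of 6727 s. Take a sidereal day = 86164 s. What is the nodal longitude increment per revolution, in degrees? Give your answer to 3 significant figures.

During one orbit Earth rotates (6727.0 / 86164) × 360° = 28.11°.

28.1°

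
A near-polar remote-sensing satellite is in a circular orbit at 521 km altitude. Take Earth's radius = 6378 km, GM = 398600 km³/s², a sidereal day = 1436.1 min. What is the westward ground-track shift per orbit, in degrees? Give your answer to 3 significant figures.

Semi-major axis a = 6378 + 521 = 6899 km. Period T = 2π√(a³/μ) = 2π√(6899³/398600) = 5702.8 s = 95.05 min.
During one orbit Earth rotates (5702.8 / 86166) × 360° = 23.83°.

23.8°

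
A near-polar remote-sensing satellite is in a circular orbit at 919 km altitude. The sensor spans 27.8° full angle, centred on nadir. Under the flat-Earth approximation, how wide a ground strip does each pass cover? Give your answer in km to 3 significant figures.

Half-angle = 27.8°/2 = 13.9°.
Swath width ≈ 2h·tan(θ/2) = 2 × 919 × tan(13.9°) = 454.9 km.

455 km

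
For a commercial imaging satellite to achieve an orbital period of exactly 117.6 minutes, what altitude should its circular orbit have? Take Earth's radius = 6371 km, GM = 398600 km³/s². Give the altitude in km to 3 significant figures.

1580 km

T = 117.6 min = 7056.0 s.
From T = 2π√(a³/μ): a = (μ T²/4π²)^(1/3) = (398600 × 7056.0² / 4π²)^(1/3) = 7951 km.
Altitude h = a − R = 7951 − 6371 = 1580 km.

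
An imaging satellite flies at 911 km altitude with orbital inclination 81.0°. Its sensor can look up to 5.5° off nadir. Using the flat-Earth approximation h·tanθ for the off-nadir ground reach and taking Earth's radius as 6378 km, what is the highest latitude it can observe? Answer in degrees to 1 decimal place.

81.8°

For a prograde orbit the ground track reaches latitude ±i = ±81.0°.
Sensor half-swath on the ground ≈ 911·tan(5.5°) = 88 km = 0.79° of latitude.
Maximum observable latitude ≈ 81.0 + 0.79 = 81.8°.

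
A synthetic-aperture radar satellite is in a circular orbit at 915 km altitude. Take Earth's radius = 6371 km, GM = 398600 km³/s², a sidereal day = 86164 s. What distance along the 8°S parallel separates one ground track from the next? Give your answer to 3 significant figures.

Semi-major axis a = 6371 + 915 = 7286 km. Period T = 2π√(a³/μ) = 2π√(7286³/398600) = 6189.3 s = 103.16 min.
Node shift per orbit = (6189.3/86164) × 360° = 25.86°.
Equatorial spacing = 25.86 × 111.2 km/° = 2875 km.
At 8° latitude, spacing = 2875 × cos(8°) = 2847 km.

2850 km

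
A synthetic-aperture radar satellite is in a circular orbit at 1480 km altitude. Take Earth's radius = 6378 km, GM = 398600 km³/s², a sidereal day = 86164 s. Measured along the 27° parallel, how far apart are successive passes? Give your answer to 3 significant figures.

2870 km

Semi-major axis a = 6378 + 1480 = 7858 km. Period T = 2π√(a³/μ) = 2π√(7858³/398600) = 6932.3 s = 115.54 min.
Node shift per orbit = (6932.3/86164) × 360° = 28.96°.
Equatorial spacing = 28.96 × 111.3 km/° = 3224 km.
At 27° latitude, spacing = 3224 × cos(27°) = 2873 km.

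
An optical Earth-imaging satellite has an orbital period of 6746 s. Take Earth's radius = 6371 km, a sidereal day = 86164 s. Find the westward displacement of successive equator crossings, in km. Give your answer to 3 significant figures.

3130 km

During one orbit Earth rotates (6746.0 / 86164) × 360° = 28.19°.
At the equator that is 28.19° × (2π·6371/360) km/° = 28.19 × 111.2 = 3134 km.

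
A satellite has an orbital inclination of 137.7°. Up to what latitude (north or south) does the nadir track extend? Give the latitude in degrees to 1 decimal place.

Retrograde orbit: the ground track reaches ±(180° − i) = ±(180 − 137.7) = ±42.3°.

42.3°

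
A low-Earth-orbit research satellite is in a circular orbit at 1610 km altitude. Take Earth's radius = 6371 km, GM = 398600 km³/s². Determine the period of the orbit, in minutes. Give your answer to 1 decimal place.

118.3 min

Semi-major axis a = 6371 + 1610 = 7981 km. Period T = 2π√(a³/μ) = 2π√(7981³/398600) = 7095.7 s = 118.26 min.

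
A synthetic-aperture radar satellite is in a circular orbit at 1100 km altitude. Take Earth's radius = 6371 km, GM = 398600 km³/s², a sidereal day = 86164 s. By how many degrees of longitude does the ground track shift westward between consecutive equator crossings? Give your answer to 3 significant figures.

26.9°

Semi-major axis a = 6371 + 1100 = 7471 km. Period T = 2π√(a³/μ) = 2π√(7471³/398600) = 6426.6 s = 107.11 min.
During one orbit Earth rotates (6426.6 / 86164) × 360° = 26.85°.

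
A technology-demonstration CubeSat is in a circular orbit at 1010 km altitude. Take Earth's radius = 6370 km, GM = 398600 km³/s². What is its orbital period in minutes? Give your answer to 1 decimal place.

105.2 min

Semi-major axis a = 6370 + 1010 = 7380 km. Period T = 2π√(a³/μ) = 2π√(7380³/398600) = 6309.5 s = 105.16 min.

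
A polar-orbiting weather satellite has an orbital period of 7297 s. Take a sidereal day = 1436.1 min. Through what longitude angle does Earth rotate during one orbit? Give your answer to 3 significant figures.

30.5°

During one orbit Earth rotates (7297.0 / 86166) × 360° = 30.49°.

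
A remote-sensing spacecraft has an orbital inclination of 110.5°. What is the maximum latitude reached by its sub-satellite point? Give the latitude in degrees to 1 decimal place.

Retrograde orbit: the ground track reaches ±(180° − i) = ±(180 − 110.5) = ±69.5°.

69.5°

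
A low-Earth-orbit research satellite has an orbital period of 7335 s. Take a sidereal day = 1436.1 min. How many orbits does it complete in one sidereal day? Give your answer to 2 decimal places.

11.75

Orbits per sidereal day = 86166 / 7335.0 = 11.747.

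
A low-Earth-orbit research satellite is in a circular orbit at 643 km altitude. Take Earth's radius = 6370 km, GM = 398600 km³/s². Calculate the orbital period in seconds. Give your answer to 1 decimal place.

5844.8 seconds

Semi-major axis a = 6370 + 643 = 7013 km. Period T = 2π√(a³/μ) = 2π√(7013³/398600) = 5844.8 s = 97.41 min.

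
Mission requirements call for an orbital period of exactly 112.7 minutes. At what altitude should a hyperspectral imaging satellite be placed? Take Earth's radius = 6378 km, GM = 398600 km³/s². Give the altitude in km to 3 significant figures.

T = 112.7 min = 6762.0 s.
From T = 2π√(a³/μ): a = (μ T²/4π²)^(1/3) = (398600 × 6762.0² / 4π²)^(1/3) = 7729 km.
Altitude h = a − R = 7729 − 6378 = 1351 km.

1350 km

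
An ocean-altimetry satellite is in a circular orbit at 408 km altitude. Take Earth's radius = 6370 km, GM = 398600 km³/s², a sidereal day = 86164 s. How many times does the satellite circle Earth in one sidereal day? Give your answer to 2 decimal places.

15.52

Semi-major axis a = 6370 + 408 = 6778 km. Period T = 2π√(a³/μ) = 2π√(6778³/398600) = 5553.5 s = 92.56 min.
Orbits per sidereal day = 86164 / 5553.5 = 15.515.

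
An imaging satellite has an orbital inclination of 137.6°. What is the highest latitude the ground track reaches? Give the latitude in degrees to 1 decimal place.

Retrograde orbit: the ground track reaches ±(180° − i) = ±(180 − 137.6) = ±42.4°.

42.4°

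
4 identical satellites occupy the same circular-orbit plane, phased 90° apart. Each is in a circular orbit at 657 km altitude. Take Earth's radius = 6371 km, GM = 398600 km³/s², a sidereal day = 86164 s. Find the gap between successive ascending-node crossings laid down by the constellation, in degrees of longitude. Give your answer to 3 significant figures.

6.12°

Semi-major axis a = 6371 + 657 = 7028 km. Period T = 2π√(a³/μ) = 2π√(7028³/398600) = 5863.5 s = 97.73 min.
Single-satellite node shift = (5863.5/86164) × 360° = 24.50°.
With 4 satellites evenly phased, successive equator crossings are 24.50/4 = 6.125° apart.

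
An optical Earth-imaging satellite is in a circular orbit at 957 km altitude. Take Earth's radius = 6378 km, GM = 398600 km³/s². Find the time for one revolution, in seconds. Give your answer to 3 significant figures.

6250 seconds

Semi-major axis a = 6378 + 957 = 7335 km. Period T = 2π√(a³/μ) = 2π√(7335³/398600) = 6251.9 s = 104.20 min.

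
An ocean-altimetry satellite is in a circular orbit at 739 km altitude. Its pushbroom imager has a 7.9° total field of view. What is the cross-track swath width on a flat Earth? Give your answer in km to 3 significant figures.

Half-angle = 7.9°/2 = 3.95°.
Swath width ≈ 2h·tan(θ/2) = 2 × 739 × tan(3.95°) = 102.1 km.

102 km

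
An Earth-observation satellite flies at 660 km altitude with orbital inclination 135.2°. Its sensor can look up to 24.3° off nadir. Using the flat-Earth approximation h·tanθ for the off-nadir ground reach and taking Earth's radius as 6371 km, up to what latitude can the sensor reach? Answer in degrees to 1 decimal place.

Retrograde orbit: the ground track reaches ±(180° − i) = ±(180 − 135.2) = ±44.8°.
Sensor half-swath on the ground ≈ 660·tan(24.3°) = 298 km = 2.68° of latitude.
Maximum observable latitude ≈ 44.8 + 2.68 = 47.5°.

47.5°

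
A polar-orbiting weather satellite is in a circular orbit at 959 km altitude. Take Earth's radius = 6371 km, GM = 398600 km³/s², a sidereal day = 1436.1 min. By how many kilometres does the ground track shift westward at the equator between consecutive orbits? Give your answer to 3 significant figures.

2900 km

Semi-major axis a = 6371 + 959 = 7330 km. Period T = 2π√(a³/μ) = 2π√(7330³/398600) = 6245.5 s = 104.09 min.
During one orbit Earth rotates (6245.5 / 86166) × 360° = 26.09°.
At the equator that is 26.09° × (2π·6371/360) km/° = 26.09 × 111.2 = 2901 km.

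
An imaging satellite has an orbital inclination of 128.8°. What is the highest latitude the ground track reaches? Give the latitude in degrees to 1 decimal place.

Retrograde orbit: the ground track reaches ±(180° − i) = ±(180 − 128.8) = ±51.2°.

51.2°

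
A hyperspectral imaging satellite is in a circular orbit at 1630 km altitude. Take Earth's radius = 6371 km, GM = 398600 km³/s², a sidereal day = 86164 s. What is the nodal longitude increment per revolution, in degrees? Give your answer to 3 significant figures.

29.8°

Semi-major axis a = 6371 + 1630 = 8001 km. Period T = 2π√(a³/μ) = 2π√(8001³/398600) = 7122.4 s = 118.71 min.
During one orbit Earth rotates (7122.4 / 86164) × 360° = 29.76°.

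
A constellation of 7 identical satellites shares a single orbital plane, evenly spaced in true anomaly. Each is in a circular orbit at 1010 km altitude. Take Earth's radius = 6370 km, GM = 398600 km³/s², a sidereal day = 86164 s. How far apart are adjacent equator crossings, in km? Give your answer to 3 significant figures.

Semi-major axis a = 6370 + 1010 = 7380 km. Period T = 2π√(a³/μ) = 2π√(7380³/398600) = 6309.5 s = 105.16 min.
Single-satellite node shift = (6309.5/86164) × 360° = 26.36°.
With 7 satellites evenly phased, successive equator crossings are 26.36/7 = 3.766° apart.
That is 3.766 × 111.2 = 419 km at the equator.

419 km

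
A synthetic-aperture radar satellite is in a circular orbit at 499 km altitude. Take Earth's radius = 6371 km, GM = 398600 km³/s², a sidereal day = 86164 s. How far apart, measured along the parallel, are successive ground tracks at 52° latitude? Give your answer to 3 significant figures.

1620 km

Semi-major axis a = 6371 + 499 = 6870 km. Period T = 2π√(a³/μ) = 2π√(6870³/398600) = 5666.9 s = 94.45 min.
Node shift per orbit = (5666.9/86164) × 360° = 23.68°.
Equatorial spacing = 23.68 × 111.2 km/° = 2633 km.
At 52° latitude, spacing = 2633 × cos(52°) = 1621 km.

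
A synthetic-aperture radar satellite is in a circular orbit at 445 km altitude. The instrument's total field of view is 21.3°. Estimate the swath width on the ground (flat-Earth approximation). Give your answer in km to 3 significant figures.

167 km

Half-angle = 21.3°/2 = 10.65°.
Swath width ≈ 2h·tan(θ/2) = 2 × 445 × tan(10.65°) = 167.4 km.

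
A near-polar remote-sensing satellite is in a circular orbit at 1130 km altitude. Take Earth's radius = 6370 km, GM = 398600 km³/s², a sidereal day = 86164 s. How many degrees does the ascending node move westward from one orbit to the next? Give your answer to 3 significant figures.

Semi-major axis a = 6370 + 1130 = 7500 km. Period T = 2π√(a³/μ) = 2π√(7500³/398600) = 6464.0 s = 107.73 min.
During one orbit Earth rotates (6464.0 / 86164) × 360° = 27.01°.

27.0°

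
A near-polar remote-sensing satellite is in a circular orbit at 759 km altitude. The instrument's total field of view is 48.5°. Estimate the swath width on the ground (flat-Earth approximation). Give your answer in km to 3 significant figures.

684 km

Half-angle = 48.5°/2 = 24.25°.
Swath width ≈ 2h·tan(θ/2) = 2 × 759 × tan(24.25°) = 683.8 km.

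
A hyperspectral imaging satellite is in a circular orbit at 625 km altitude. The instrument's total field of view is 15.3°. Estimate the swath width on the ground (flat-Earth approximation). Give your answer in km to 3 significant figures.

Half-angle = 15.3°/2 = 7.65°.
Swath width ≈ 2h·tan(θ/2) = 2 × 625 × tan(7.65°) = 167.9 km.

168 km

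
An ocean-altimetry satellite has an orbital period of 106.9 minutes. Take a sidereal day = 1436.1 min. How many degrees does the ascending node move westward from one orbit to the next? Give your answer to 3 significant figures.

26.8°

T = 106.9 min = 6414.0 s.
During one orbit Earth rotates (6414.0 / 86166) × 360° = 26.80°.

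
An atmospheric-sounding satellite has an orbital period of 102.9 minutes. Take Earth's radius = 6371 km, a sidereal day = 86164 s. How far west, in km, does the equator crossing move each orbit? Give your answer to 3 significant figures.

T = 102.9 min = 6174.0 s.
During one orbit Earth rotates (6174.0 / 86164) × 360° = 25.80°.
At the equator that is 25.80° × (2π·6371/360) km/° = 25.80 × 111.2 = 2868 km.

2870 km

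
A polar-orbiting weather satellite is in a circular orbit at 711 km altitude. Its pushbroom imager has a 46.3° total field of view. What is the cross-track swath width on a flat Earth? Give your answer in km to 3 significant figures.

Half-angle = 46.3°/2 = 23.15°.
Swath width ≈ 2h·tan(θ/2) = 2 × 711 × tan(23.15°) = 608.0 km.

608 km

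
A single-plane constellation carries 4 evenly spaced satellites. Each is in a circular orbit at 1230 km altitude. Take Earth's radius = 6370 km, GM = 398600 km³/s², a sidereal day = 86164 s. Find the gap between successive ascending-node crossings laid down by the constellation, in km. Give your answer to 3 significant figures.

Semi-major axis a = 6370 + 1230 = 7600 km. Period T = 2π√(a³/μ) = 2π√(7600³/398600) = 6593.7 s = 109.90 min.
Single-satellite node shift = (6593.7/86164) × 360° = 27.55°.
With 4 satellites evenly phased, successive equator crossings are 27.55/4 = 6.887° apart.
That is 6.887 × 111.2 = 766 km at the equator.

766 km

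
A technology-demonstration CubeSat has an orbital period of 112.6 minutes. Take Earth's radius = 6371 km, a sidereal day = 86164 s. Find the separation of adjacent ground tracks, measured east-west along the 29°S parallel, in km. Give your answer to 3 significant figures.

T = 112.6 min = 6756.0 s.
Node shift per orbit = (6756.0/86164) × 360° = 28.23°.
Equatorial spacing = 28.23 × 111.2 km/° = 3139 km.
At 29° latitude, spacing = 3139 × cos(29°) = 2745 km.

2750 km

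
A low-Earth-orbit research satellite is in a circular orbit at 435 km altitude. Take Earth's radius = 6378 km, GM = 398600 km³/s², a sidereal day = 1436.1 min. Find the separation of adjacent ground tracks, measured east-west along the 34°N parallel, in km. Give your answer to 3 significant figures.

Semi-major axis a = 6378 + 435 = 6813 km. Period T = 2π√(a³/μ) = 2π√(6813³/398600) = 5596.5 s = 93.28 min.
Node shift per orbit = (5596.5/86166) × 360° = 23.38°.
Equatorial spacing = 23.38 × 111.3 km/° = 2603 km.
At 34° latitude, spacing = 2603 × cos(34°) = 2158 km.

2160 km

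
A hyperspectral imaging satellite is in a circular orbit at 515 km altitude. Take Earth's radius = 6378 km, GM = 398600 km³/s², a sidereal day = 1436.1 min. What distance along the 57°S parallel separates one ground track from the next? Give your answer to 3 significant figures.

1440 km

Semi-major axis a = 6378 + 515 = 6893 km. Period T = 2π√(a³/μ) = 2π√(6893³/398600) = 5695.4 s = 94.92 min.
Node shift per orbit = (5695.4/86166) × 360° = 23.80°.
Equatorial spacing = 23.80 × 111.3 km/° = 2649 km.
At 57° latitude, spacing = 2649 × cos(57°) = 1443 km.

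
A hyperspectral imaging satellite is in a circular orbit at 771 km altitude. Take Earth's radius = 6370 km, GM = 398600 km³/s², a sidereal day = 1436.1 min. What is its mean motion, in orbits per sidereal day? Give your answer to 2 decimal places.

Semi-major axis a = 6370 + 771 = 7141 km. Period T = 2π√(a³/μ) = 2π√(7141³/398600) = 6005.5 s = 100.09 min.
Orbits per sidereal day = 86166 / 6005.5 = 14.348.

14.35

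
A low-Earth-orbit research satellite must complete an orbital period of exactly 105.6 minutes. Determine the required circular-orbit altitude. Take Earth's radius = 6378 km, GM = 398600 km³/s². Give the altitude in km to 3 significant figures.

T = 105.6 min = 6336.0 s.
From T = 2π√(a³/μ): a = (μ T²/4π²)^(1/3) = (398600 × 6336.0² / 4π²)^(1/3) = 7401 km.
Altitude h = a − R = 7401 − 6378 = 1023 km.

1020 km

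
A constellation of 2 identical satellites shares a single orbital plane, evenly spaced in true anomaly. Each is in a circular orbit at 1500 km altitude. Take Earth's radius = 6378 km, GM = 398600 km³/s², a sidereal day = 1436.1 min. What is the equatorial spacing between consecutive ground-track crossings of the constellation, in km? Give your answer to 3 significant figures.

1620 km

Semi-major axis a = 6378 + 1500 = 7878 km. Period T = 2π√(a³/μ) = 2π√(7878³/398600) = 6958.8 s = 115.98 min.
Single-satellite node shift = (6958.8/86166) × 360° = 29.07°.
With 2 satellites evenly phased, successive equator crossings are 29.07/2 = 14.537° apart.
That is 14.537 × 111.3 = 1618 km at the equator.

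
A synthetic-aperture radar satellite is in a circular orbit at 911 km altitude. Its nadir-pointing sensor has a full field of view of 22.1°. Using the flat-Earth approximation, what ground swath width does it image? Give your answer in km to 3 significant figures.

Half-angle = 22.1°/2 = 11.05°.
Swath width ≈ 2h·tan(θ/2) = 2 × 911 × tan(11.05°) = 355.8 km.

356 km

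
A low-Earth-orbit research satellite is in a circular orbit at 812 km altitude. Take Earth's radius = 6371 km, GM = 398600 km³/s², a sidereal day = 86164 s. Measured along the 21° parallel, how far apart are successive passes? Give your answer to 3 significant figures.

Semi-major axis a = 6371 + 812 = 7183 km. Period T = 2π√(a³/μ) = 2π√(7183³/398600) = 6058.6 s = 100.98 min.
Node shift per orbit = (6058.6/86164) × 360° = 25.31°.
Equatorial spacing = 25.31 × 111.2 km/° = 2815 km.
At 21° latitude, spacing = 2815 × cos(21°) = 2628 km.

2630 km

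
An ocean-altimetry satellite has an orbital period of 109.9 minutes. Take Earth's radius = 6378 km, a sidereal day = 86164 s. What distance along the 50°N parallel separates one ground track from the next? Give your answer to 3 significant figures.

T = 109.9 min = 6594.0 s.
Node shift per orbit = (6594.0/86164) × 360° = 27.55°.
Equatorial spacing = 27.55 × 111.3 km/° = 3067 km.
At 50° latitude, spacing = 3067 × cos(50°) = 1971 km.

1970 km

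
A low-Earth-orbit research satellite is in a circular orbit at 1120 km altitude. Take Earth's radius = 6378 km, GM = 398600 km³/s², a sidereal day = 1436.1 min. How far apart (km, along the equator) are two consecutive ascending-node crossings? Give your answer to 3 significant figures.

3010 km

Semi-major axis a = 6378 + 1120 = 7498 km. Period T = 2π√(a³/μ) = 2π√(7498³/398600) = 6461.4 s = 107.69 min.
During one orbit Earth rotates (6461.4 / 86166) × 360° = 27.00°.
At the equator that is 27.00° × (2π·6378/360) km/° = 27.00 × 111.3 = 3005 km.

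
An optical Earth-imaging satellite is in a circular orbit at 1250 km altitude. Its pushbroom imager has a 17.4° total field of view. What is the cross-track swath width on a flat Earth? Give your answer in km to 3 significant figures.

Half-angle = 17.4°/2 = 8.7°.
Swath width ≈ 2h·tan(θ/2) = 2 × 1250 × tan(8.7°) = 382.6 km.

383 km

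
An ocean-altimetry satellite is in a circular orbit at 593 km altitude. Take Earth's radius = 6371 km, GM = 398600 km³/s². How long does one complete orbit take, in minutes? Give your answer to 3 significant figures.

Semi-major axis a = 6371 + 593 = 6964 km. Period T = 2π√(a³/μ) = 2π√(6964³/398600) = 5783.6 s = 96.39 min.

96.4 min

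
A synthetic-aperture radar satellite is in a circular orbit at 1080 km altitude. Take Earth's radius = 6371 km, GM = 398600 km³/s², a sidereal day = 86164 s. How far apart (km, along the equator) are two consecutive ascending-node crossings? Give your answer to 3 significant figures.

Semi-major axis a = 6371 + 1080 = 7451 km. Period T = 2π√(a³/μ) = 2π√(7451³/398600) = 6400.8 s = 106.68 min.
During one orbit Earth rotates (6400.8 / 86164) × 360° = 26.74°.
At the equator that is 26.74° × (2π·6371/360) km/° = 26.74 × 111.2 = 2974 km.

2970 km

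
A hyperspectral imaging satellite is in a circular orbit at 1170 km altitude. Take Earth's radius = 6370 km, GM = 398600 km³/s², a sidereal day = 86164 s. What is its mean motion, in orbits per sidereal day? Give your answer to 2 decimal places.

Semi-major axis a = 6370 + 1170 = 7540 km. Period T = 2π√(a³/μ) = 2π√(7540³/398600) = 6515.8 s = 108.60 min.
Orbits per sidereal day = 86164 / 6515.8 = 13.224.

13.22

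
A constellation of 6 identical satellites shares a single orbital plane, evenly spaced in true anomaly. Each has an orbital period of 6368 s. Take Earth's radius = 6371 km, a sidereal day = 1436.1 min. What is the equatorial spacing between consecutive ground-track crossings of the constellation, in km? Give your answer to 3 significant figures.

Single-satellite node shift = (6368.0/86166) × 360° = 26.61°.
With 6 satellites evenly phased, successive equator crossings are 26.61/6 = 4.434° apart.
That is 4.434 × 111.2 = 493 km at the equator.

493 km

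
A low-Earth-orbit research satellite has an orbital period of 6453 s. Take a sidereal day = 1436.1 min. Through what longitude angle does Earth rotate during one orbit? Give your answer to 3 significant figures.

27.0°

During one orbit Earth rotates (6453.0 / 86166) × 360° = 26.96°.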